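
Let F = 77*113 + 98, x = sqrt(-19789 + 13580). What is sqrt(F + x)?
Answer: sqrt(8799 + I*sqrt(6209)) ≈ 93.804 + 0.42*I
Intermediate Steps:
x = I*sqrt(6209) (x = sqrt(-6209) = I*sqrt(6209) ≈ 78.797*I)
F = 8799 (F = 8701 + 98 = 8799)
sqrt(F + x) = sqrt(8799 + I*sqrt(6209))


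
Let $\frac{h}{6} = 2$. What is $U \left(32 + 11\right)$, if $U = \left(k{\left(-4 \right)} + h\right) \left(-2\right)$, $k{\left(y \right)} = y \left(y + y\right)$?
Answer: $-3784$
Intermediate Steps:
$h = 12$ ($h = 6 \cdot 2 = 12$)
$k{\left(y \right)} = 2 y^{2}$ ($k{\left(y \right)} = y 2 y = 2 y^{2}$)
$U = -88$ ($U = \left(2 \left(-4\right)^{2} + 12\right) \left(-2\right) = \left(2 \cdot 16 + 12\right) \left(-2\right) = \left(32 + 12\right) \left(-2\right) = 44 \left(-2\right) = -88$)
$U \left(32 + 11\right) = - 88 \left(32 + 11\right) = \left(-88\right) 43 = -3784$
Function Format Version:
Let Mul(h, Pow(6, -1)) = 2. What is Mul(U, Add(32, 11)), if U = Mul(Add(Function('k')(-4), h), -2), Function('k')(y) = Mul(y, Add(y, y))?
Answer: -3784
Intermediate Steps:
h = 12 (h = Mul(6, 2) = 12)
Function('k')(y) = Mul(2, Pow(y, 2)) (Function('k')(y) = Mul(y, Mul(2, y)) = Mul(2, Pow(y, 2)))
U = -88 (U = Mul(Add(Mul(2, Pow(-4, 2)), 12), -2) = Mul(Add(Mul(2, 16), 12), -2) = Mul(Add(32, 12), -2) = Mul(44, -2) = -88)
Mul(U, Add(32, 11)) = Mul(-88, Add(32, 11)) = Mul(-88, 43) = -3784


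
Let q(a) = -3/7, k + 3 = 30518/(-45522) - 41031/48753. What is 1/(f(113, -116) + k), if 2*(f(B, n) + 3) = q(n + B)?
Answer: -1726148718/13336736947 ≈ -0.12943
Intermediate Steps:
k = -556314413/123296337 (k = -3 + (30518/(-45522) - 41031/48753) = -3 + (30518*(-1/45522) - 41031*1/48753) = -3 + (-15259/22761 - 4559/5417) = -3 - 186425402/123296337 = -556314413/123296337 ≈ -4.5120)
q(a) = -3/7 (q(a) = -3*1/7 = -3/7)
f(B, n) = -45/14 (f(B, n) = -3 + (1/2)*(-3/7) = -3 - 3/14 = -45/14)
1/(f(113, -116) + k) = 1/(-45/14 - 556314413/123296337) = 1/(-13336736947/1726148718) = -1726148718/13336736947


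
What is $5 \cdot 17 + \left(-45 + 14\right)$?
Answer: $54$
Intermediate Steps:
$5 \cdot 17 + \left(-45 + 14\right) = 85 - 31 = 54$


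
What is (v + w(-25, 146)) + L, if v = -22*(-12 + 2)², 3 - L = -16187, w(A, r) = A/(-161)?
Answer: 2252415/161 ≈ 13990.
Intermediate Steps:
w(A, r) = -A/161 (w(A, r) = A*(-1/161) = -A/161)
L = 16190 (L = 3 - 1*(-16187) = 3 + 16187 = 16190)
v = -2200 (v = -22*(-10)² = -22*100 = -2200)
(v + w(-25, 146)) + L = (-2200 - 1/161*(-25)) + 16190 = (-2200 + 25/161) + 16190 = -354175/161 + 16190 = 2252415/161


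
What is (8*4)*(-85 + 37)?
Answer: -1536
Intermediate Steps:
(8*4)*(-85 + 37) = 32*(-48) = -1536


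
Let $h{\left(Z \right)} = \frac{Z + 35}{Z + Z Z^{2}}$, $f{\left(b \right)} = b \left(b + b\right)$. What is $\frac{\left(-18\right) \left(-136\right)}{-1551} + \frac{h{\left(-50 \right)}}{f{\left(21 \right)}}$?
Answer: $- \frac{5999998523}{3801469980} \approx -1.5783$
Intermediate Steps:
$f{\left(b \right)} = 2 b^{2}$ ($f{\left(b \right)} = b 2 b = 2 b^{2}$)
$h{\left(Z \right)} = \frac{35 + Z}{Z + Z^{3}}$
$\frac{\left(-18\right) \left(-136\right)}{-1551} + \frac{h{\left(-50 \right)}}{f{\left(21 \right)}} = \frac{\left(-18\right) \left(-136\right)}{-1551} + \frac{\frac{1}{-50 + \left(-50\right)^{3}} \left(35 - 50\right)}{2 \cdot 21^{2}} = 2448 \left(- \frac{1}{1551}\right) + \frac{\frac{1}{-50 - 125000} \left(-15\right)}{2 \cdot 441} = - \frac{816}{517} + \frac{\frac{1}{-125050} \left(-15\right)}{882} = - \frac{816}{517} + \left(- \frac{1}{125050}\right) \left(-15\right) \frac{1}{882} = - \frac{816}{517} + \frac{3}{25010} \cdot \frac{1}{882} = - \frac{816}{517} + \frac{1}{7352940} = - \frac{5999998523}{3801469980}$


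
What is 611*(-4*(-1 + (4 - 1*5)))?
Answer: 4888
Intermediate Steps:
611*(-4*(-1 + (4 - 1*5))) = 611*(-4*(-1 + (4 - 5))) = 611*(-4*(-1 - 1)) = 611*(-4*(-2)) = 611*8 = 4888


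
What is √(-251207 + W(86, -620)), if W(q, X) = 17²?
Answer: I*√250918 ≈ 500.92*I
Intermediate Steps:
W(q, X) = 289
√(-251207 + W(86, -620)) = √(-251207 + 289) = √(-250918) = I*√250918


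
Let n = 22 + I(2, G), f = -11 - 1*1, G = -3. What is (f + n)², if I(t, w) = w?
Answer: 49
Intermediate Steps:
f = -12 (f = -11 - 1 = -12)
n = 19 (n = 22 - 3 = 19)
(f + n)² = (-12 + 19)² = 7² = 49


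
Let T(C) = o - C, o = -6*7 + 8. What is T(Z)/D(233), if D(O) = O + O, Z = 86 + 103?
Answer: -223/466 ≈ -0.47854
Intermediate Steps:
Z = 189
o = -34 (o = -42 + 8 = -34)
D(O) = 2*O
T(C) = -34 - C
T(Z)/D(233) = (-34 - 1*189)/((2*233)) = (-34 - 189)/466 = -223*1/466 = -223/466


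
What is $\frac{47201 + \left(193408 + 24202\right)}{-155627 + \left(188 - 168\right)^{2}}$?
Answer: $- \frac{264811}{155227} \approx -1.706$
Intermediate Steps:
$\frac{47201 + \left(193408 + 24202\right)}{-155627 + \left(188 - 168\right)^{2}} = \frac{47201 + 217610}{-155627 + 20^{2}} = \frac{264811}{-155627 + 400} = \frac{264811}{-155227} = 264811 \left(- \frac{1}{155227}\right) = - \frac{264811}{155227}$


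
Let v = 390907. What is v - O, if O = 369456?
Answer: 21451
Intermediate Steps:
v - O = 390907 - 1*369456 = 390907 - 369456 = 21451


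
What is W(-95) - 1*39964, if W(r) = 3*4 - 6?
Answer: -39958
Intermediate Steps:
W(r) = 6 (W(r) = 12 - 6 = 6)
W(-95) - 1*39964 = 6 - 1*39964 = 6 - 39964 = -39958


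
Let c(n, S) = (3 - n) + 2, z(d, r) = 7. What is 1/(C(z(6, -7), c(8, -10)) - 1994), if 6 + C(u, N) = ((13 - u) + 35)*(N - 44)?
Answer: -1/3927 ≈ -0.00025465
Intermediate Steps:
c(n, S) = 5 - n
C(u, N) = -6 + (-44 + N)*(48 - u) (C(u, N) = -6 + ((13 - u) + 35)*(N - 44) = -6 + (48 - u)*(-44 + N) = -6 + (-44 + N)*(48 - u))
1/(C(z(6, -7), c(8, -10)) - 1994) = 1/((-2118 + 44*7 + 48*(5 - 1*8) - 1*(5 - 1*8)*7) - 1994) = 1/((-2118 + 308 + 48*(5 - 8) - 1*(5 - 8)*7) - 1994) = 1/((-2118 + 308 + 48*(-3) - 1*(-3)*7) - 1994) = 1/((-2118 + 308 - 144 + 21) - 1994) = 1/(-1933 - 1994) = 1/(-3927) = -1/3927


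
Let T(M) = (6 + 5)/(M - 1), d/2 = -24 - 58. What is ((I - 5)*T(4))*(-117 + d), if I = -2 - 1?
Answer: 24728/3 ≈ 8242.7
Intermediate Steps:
d = -164 (d = 2*(-24 - 58) = 2*(-82) = -164)
T(M) = 11/(-1 + M)
I = -3
((I - 5)*T(4))*(-117 + d) = ((-3 - 5)*(11/(-1 + 4)))*(-117 - 164) = -88/3*(-281) = 24728/3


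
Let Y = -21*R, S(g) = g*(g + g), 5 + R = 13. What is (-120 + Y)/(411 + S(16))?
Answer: -288/923 ≈ -0.31203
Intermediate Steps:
R = 8 (R = -5 + 13 = 8)
S(g) = 2*g**2 (S(g) = g*(2*g) = 2*g**2)
Y = -168 (Y = -21*8 = -168)
(-120 + Y)/(411 + S(16)) = (-120 - 168)/(411 + 2*16**2) = -288/(411 + 2*256) = -288/(411 + 512) = -288/923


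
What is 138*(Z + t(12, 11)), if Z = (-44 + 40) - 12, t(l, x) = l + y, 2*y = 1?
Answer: -483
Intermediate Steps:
y = 1/2 (y = (1/2)*1 = 1/2 ≈ 0.50000)
t(l, x) = 1/2 + l (t(l, x) = l + 1/2 = 1/2 + l)
Z = -16 (Z = -4 - 12 = -16)
138*(Z + t(12, 11)) = 138*(-16 + (1/2 + 12)) = 138*(-16 + 25/2) = 138*(-7/2) = -483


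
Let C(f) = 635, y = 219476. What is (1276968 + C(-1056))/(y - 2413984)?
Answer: -1277603/2194508 ≈ -0.58218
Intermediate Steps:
(1276968 + C(-1056))/(y - 2413984) = (1276968 + 635)/(219476 - 2413984) = 1277603/(-2194508) = 1277603*(-1/2194508) = -1277603/2194508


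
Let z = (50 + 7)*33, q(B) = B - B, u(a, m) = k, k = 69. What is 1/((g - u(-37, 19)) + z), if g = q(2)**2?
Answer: 1/1812 ≈ 0.00055188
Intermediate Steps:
u(a, m) = 69
q(B) = 0
g = 0 (g = 0**2 = 0)
z = 1881 (z = 57*33 = 1881)
1/((g - u(-37, 19)) + z) = 1/((0 - 1*69) + 1881) = 1/((0 - 69) + 1881) = 1/(-69 + 1881) = 1/1812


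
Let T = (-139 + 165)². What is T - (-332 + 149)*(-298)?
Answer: -53858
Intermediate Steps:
T = 676 (T = 26² = 676)
T - (-332 + 149)*(-298) = 676 - (-332 + 149)*(-298) = 676 - (-183)*(-298) = 676 - 1*54534 = 676 - 54534 = -53858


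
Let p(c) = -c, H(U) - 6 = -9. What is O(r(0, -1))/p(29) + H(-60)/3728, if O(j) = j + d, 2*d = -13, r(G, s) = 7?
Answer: -1951/108112 ≈ -0.018046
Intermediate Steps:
H(U) = -3 (H(U) = 6 - 9 = -3)
d = -13/2 (d = (½)*(-13) = -13/2 ≈ -6.5000)
O(j) = -13/2 + j (O(j) = j - 13/2 = -13/2 + j)
O(r(0, -1))/p(29) + H(-60)/3728 = (-13/2 + 7)/((-1*29)) - 3/3728 = (½)/(-29) - 3*1/3728 = (½)*(-1/29) - 3/3728 = -1/58 - 3/3728 = -1951/108112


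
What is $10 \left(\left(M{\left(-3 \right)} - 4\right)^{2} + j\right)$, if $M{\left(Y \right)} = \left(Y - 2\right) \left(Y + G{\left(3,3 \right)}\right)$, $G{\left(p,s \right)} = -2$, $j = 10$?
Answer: $4510$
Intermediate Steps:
$M{\left(Y \right)} = \left(-2 + Y\right)^{2}$ ($M{\left(Y \right)} = \left(Y - 2\right) \left(Y - 2\right) = \left(-2 + Y\right) \left(-2 + Y\right) = \left(-2 + Y\right)^{2}$)
$10 \left(\left(M{\left(-3 \right)} - 4\right)^{2} + j\right) = 10 \left(\left(\left(4 + \left(-3\right)^{2} - -12\right) - 4\right)^{2} + 10\right) = 10 \left(\left(\left(4 + 9 + 12\right) - 4\right)^{2} + 10\right) = 10 \left(\left(25 - 4\right)^{2} + 10\right) = 10 \left(21^{2} + 10\right) = 10 \left(441 + 10\right) = 10 \cdot 451 = 4510$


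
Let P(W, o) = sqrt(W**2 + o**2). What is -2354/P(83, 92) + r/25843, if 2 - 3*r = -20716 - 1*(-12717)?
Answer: 2667/25843 - 2354*sqrt(15353)/15353 ≈ -18.895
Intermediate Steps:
r = 2667 (r = 2/3 - (-20716 - 1*(-12717))/3 = 2/3 - (-20716 + 12717)/3 = 2/3 - 1/3*(-7999) = 2/3 + 7999/3 = 2667)
-2354/P(83, 92) + r/25843 = -2354/sqrt(83**2 + 92**2) + 2667/25843 = -2354/sqrt(6889 + 8464) + 2667*(1/25843) = -2354*sqrt(15353)/15353 + 2667/25843 = 2667/25843 - 2354*sqrt(15353)/15353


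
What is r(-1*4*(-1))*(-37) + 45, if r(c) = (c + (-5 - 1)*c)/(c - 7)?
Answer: -605/3 ≈ -201.67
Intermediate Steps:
r(c) = -5*c/(-7 + c) (r(c) = (c - 6*c)/(-7 + c) = (-5*c)/(-7 + c) = -5*c/(-7 + c))
r(-1*4*(-1))*(-37) + 45 = -5*-1*4*(-1)/(-7 - 1*4*(-1))*(-37) + 45 = -5*(-4*(-1))/(-7 - 4*(-1))*(-37) + 45 = -5*4/(-7 + 4)*(-37) + 45 = -5*4/(-3)*(-37) + 45 = -5*4*(-⅓)*(-37) + 45 = (20/3)*(-37) + 45 = -740/3 + 45 = -605/3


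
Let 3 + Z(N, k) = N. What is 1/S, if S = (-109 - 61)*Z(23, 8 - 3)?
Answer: -1/3400 ≈ -0.00029412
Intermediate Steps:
Z(N, k) = -3 + N
S = -3400 (S = (-109 - 61)*(-3 + 23) = -170*20 = -3400)
1/S = 1/(-3400) = -1/3400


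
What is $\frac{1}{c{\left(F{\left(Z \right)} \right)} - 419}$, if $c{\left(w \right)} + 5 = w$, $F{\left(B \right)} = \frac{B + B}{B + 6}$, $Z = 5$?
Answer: $- \frac{11}{4654} \approx -0.0023636$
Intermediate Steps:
$F{\left(B \right)} = \frac{2 B}{6 + B}$
$c{\left(w \right)} = -5 + w$
$\frac{1}{c{\left(F{\left(Z \right)} \right)} - 419} = \frac{1}{\left(-5 + 2 \cdot 5 \frac{1}{6 + 5}\right) - 419} = \frac{1}{\left(-5 + 2 \cdot 5 \cdot \frac{1}{11}\right) - 419} = \frac{1}{\left(-5 + \frac{10}{11}\right) - 419} = \frac{1}{- \frac{45}{11} - 419} = \frac{1}{- \frac{4654}{11}} = - \frac{11}{4654}$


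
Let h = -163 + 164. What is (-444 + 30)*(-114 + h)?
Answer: 46782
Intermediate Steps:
h = 1
(-444 + 30)*(-114 + h) = (-444 + 30)*(-114 + 1) = -414*(-113) = 46782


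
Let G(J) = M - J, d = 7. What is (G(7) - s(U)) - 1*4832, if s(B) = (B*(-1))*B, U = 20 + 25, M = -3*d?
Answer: -2835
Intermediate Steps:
M = -21 (M = -3*7 = -21)
G(J) = -21 - J
U = 45
s(B) = -B² (s(B) = (-B)*B = -B²)
(G(7) - s(U)) - 1*4832 = ((-21 - 1*7) - (-1)*45²) - 1*4832 = ((-21 - 7) - (-1)*2025) - 4832 = (-28 - 1*(-2025)) - 4832 = (-28 + 2025) - 4832 = 1997 - 4832 = -2835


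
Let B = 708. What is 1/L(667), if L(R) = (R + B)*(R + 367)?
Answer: 1/1421750 ≈ 7.0336e-7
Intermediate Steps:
L(R) = (367 + R)*(708 + R) (L(R) = (R + 708)*(R + 367) = (708 + R)*(367 + R) = (367 + R)*(708 + R))
1/L(667) = 1/(259836 + 667² + 1075*667) = 1/(259836 + 444889 + 717025) = 1/1421750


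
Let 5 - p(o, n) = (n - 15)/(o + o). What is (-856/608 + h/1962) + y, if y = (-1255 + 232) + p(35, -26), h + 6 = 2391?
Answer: -295044853/289940 ≈ -1017.6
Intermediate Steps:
h = 2385 (h = -6 + 2391 = 2385)
p(o, n) = 5 - (-15 + n)/(2*o) (p(o, n) = 5 - (n - 15)/(o + o) = 5 - (-15 + n)/(2*o))
y = -71219/70 (y = (-1255 + 232) + (½)*(15 - 1*(-26) + 10*35)/35 = -1023 + (½)*(1/35)*(15 + 26 + 350) = -1023 + (½)*(1/35)*391 = -1023 + 391/70 = -71219/70 ≈ -1017.4)
(-856/608 + h/1962) + y = (-856/608 + 2385/1962) - 71219/70 = (-856*1/608 + 2385*(1/1962)) - 71219/70 = (-107/76 + 265/218) - 71219/70 = -1593/8284 - 71219/70 = -295044853/289940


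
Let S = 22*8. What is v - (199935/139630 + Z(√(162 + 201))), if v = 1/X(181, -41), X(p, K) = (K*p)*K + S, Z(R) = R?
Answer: -12173494393/8501707662 - 11*√3 ≈ -20.484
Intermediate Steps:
S = 176
X(p, K) = 176 + p*K² (X(p, K) = (K*p)*K + 176 = p*K² + 176 = 176 + p*K²)
v = 1/304437 (v = 1/(176 + 181*(-41)²) = 1/(176 + 181*1681) = 1/(176 + 304261) = 1/304437 ≈ 3.2848e-6)
v - (199935/139630 + Z(√(162 + 201))) = 1/304437 - (199935/139630 + √(162 + 201)) = 1/304437 - (199935*(1/139630) + √363) = 1/304437 - (39987/27926 + 11*√3) = 1/304437 + (-39987/27926 - 11*√3) = -12173494393/8501707662 - 11*√3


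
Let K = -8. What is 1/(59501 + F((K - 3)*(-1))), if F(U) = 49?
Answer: 1/59550 ≈ 1.6793e-5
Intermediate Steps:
1/(59501 + F((K - 3)*(-1))) = 1/(59501 + 49) = 1/59550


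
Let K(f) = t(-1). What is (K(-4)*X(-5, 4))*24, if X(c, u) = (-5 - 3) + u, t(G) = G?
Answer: 96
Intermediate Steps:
K(f) = -1
X(c, u) = -8 + u
(K(-4)*X(-5, 4))*24 = -(-8 + 4)*24 = -1*(-4)*24 = 4*24 = 96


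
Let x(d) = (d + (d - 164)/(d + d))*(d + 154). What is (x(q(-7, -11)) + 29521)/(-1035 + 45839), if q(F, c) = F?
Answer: 60575/89608 ≈ 0.67600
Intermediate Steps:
x(d) = (154 + d)*(d + (-164 + d)/(2*d)) (x(d) = (d + (-164 + d)/((2*d)))*(154 + d) = (d + (-164 + d)*(1/(2*d)))*(154 + d) = (d + (-164 + d)/(2*d))*(154 + d) = (154 + d)*(d + (-164 + d)/(2*d)))
(x(q(-7, -11)) + 29521)/(-1035 + 45839) = ((-5 + (-7)**2 - 12628/(-7) + (309/2)*(-7)) + 29521)/(-1035 + 45839) = ((-5 + 49 - 12628*(-1/7) - 2163/2) + 29521)/44804 = ((-5 + 49 + 1804 - 2163/2) + 29521)*(1/44804) = (1533/2 + 29521)*(1/44804) = (60575/2)*(1/44804) = 60575/89608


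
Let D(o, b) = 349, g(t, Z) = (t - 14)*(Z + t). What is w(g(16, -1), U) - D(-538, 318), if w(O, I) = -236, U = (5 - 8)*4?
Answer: -585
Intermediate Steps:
g(t, Z) = (-14 + t)*(Z + t)
U = -12 (U = -3*4 = -12)
w(g(16, -1), U) - D(-538, 318) = -236 - 1*349 = -236 - 349 = -585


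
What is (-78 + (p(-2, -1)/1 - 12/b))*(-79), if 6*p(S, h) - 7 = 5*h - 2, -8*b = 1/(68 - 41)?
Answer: -198606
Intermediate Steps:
b = -1/216 (b = -1/(8*(68 - 41)) = -1/8/27 = -1/8*1/27 = -1/216 ≈ -0.0046296)
p(S, h) = 5/6 + 5*h/6 (p(S, h) = 7/6 + (5*h - 2)/6 = 7/6 + (-2 + 5*h)/6 = 7/6 + (-1/3 + 5*h/6) = 5/6 + 5*h/6)
(-78 + (p(-2, -1)/1 - 12/b))*(-79) = (-78 + ((5/6 + (5/6)*(-1))/1 - 12/(-1/216)))*(-79) = (-78 + ((5/6 - 5/6)*1 - 12*(-216)))*(-79) = (-78 + (0*1 + 2592))*(-79) = (-78 + (0 + 2592))*(-79) = (-78 + 2592)*(-79) = 2514*(-79) = -198606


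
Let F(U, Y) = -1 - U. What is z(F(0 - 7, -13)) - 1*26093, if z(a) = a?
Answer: -26087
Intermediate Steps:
z(F(0 - 7, -13)) - 1*26093 = (-1 - (0 - 7)) - 1*26093 = (-1 - 1*(-7)) - 26093 = (-1 + 7) - 26093 = 6 - 26093 = -26087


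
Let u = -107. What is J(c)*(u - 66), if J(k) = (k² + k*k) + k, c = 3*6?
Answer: -115218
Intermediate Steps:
c = 18
J(k) = k + 2*k² (J(k) = (k² + k²) + k = 2*k² + k = k + 2*k²)
J(c)*(u - 66) = (18*(1 + 2*18))*(-107 - 66) = (18*(1 + 36))*(-173) = (18*37)*(-173) = 666*(-173) = -115218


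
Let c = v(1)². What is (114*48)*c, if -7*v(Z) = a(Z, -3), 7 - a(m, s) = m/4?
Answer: 249318/49 ≈ 5088.1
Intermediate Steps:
a(m, s) = 7 - m/4
v(Z) = -1 + Z/28 (v(Z) = -(7 - Z/4)/7 = -1 + Z/28)
c = 729/784 (c = (-1 + (1/28)*1)² = (-1 + 1/28)² = (-27/28)² = 729/784 ≈ 0.92985)
(114*48)*c = (114*48)*(729/784) = 5472*(729/784) = 249318/49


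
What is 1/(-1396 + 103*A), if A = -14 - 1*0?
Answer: -1/2838 ≈ -0.00035236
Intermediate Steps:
A = -14 (A = -14 + 0 = -14)
1/(-1396 + 103*A) = 1/(-1396 + 103*(-14)) = 1/(-1396 - 1442) = 1/(-2838) = -1/2838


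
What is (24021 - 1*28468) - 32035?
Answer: -36482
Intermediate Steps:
(24021 - 1*28468) - 32035 = (24021 - 28468) - 32035 = -4447 - 32035 = -36482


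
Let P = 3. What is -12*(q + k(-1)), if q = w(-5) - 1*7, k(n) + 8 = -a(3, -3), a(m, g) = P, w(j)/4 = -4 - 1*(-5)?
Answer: 168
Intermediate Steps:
w(j) = 4 (w(j) = 4*(-4 - 1*(-5)) = 4*(-4 + 5) = 4*1 = 4)
a(m, g) = 3
k(n) = -11 (k(n) = -8 - 1*3 = -8 - 3 = -11)
q = -3 (q = 4 - 1*7 = 4 - 7 = -3)
-12*(q + k(-1)) = -12*(-3 - 11) = -12*(-14) = 168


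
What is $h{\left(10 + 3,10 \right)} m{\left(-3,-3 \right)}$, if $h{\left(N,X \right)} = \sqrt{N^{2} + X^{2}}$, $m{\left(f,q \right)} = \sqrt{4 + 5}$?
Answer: $3 \sqrt{269} \approx 49.204$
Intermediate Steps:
$m{\left(f,q \right)} = 3$ ($m{\left(f,q \right)} = \sqrt{9} = 3$)
$h{\left(10 + 3,10 \right)} m{\left(-3,-3 \right)} = \sqrt{\left(10 + 3\right)^{2} + 10^{2}} \cdot 3 = \sqrt{13^{2} + 100} \cdot 3 = \sqrt{169 + 100} \cdot 3 = \sqrt{269} \cdot 3 = 3 \sqrt{269}$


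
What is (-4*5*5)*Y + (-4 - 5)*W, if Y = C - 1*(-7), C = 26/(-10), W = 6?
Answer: -494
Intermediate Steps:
C = -13/5 (C = 26*(-1/10) = -13/5 ≈ -2.6000)
Y = 22/5 (Y = -13/5 - 1*(-7) = -13/5 + 7 = 22/5 ≈ 4.4000)
(-4*5*5)*Y + (-4 - 5)*W = (-4*5*5)*(22/5) + (-4 - 5)*6 = -20*5*(22/5) - 9*6 = -100*22/5 - 54 = -440 - 54 = -494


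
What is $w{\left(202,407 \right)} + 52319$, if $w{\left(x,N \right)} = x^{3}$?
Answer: $8294727$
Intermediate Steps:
$w{\left(202,407 \right)} + 52319 = 202^{3} + 52319 = 8242408 + 52319 = 8294727$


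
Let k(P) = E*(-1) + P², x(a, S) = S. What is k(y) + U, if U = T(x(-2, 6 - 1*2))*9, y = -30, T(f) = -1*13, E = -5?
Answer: 788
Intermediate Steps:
T(f) = -13
k(P) = 5 + P² (k(P) = -5*(-1) + P² = 5 + P²)
U = -117 (U = -13*9 = -117)
k(y) + U = (5 + (-30)²) - 117 = (5 + 900) - 117 = 905 - 117 = 788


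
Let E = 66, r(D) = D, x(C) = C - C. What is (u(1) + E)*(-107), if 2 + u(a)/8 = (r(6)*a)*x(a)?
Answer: -5350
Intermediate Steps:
x(C) = 0
u(a) = -16 (u(a) = -16 + 8*((6*a)*0) = -16 + 8*0 = -16 + 0 = -16)
(u(1) + E)*(-107) = (-16 + 66)*(-107) = 50*(-107) = -5350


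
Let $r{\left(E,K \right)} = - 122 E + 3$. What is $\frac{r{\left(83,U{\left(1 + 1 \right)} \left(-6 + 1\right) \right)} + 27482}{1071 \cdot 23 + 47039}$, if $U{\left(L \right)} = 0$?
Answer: $\frac{17359}{71672} \approx 0.2422$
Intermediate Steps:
$r{\left(E,K \right)} = 3 - 122 E$
$\frac{r{\left(83,U{\left(1 + 1 \right)} \left(-6 + 1\right) \right)} + 27482}{1071 \cdot 23 + 47039} = \frac{\left(3 - 10126\right) + 27482}{1071 \cdot 23 + 47039} = \frac{\left(3 - 10126\right) + 27482}{24633 + 47039} = \frac{-10123 + 27482}{71672} = 17359 \cdot \frac{1}{71672} = \frac{17359}{71672}$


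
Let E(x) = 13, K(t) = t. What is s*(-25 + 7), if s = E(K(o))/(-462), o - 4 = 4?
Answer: 39/77 ≈ 0.50649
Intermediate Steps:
o = 8 (o = 4 + 4 = 8)
s = -13/462 (s = 13/(-462) = 13*(-1/462) = -13/462 ≈ -0.028139)
s*(-25 + 7) = -13*(-25 + 7)/462 = -13/462*(-18) = 39/77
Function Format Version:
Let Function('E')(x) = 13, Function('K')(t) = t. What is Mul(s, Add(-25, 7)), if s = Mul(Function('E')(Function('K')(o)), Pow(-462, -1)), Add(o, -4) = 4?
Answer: Rational(39, 77) ≈ 0.50649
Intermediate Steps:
o = 8 (o = Add(4, 4) = 8)
s = Rational(-13, 462) (s = Mul(13, Pow(-462, -1)) = Mul(13, Rational(-1, 462)) = Rational(-13, 462) ≈ -0.028139)
Mul(s, Add(-25, 7)) = Mul(Rational(-13, 462), Add(-25, 7)) = Mul(Rational(-13, 462), -18) = Rational(39, 77)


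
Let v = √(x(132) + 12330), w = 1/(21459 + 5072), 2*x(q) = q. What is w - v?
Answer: 1/26531 - 2*√3099 ≈ -111.34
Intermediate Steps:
x(q) = q/2
w = 1/26531 ≈ 3.7692e-5
v = 2*√3099 (v = √((½)*132 + 12330) = √(66 + 12330) = √12396 = 2*√3099 ≈ 111.34)
w - v = 1/26531 - 2*√3099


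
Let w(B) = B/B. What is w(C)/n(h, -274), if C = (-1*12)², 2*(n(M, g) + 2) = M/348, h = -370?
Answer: -348/881 ≈ -0.39501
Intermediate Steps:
n(M, g) = -2 + M/696 (n(M, g) = -2 + (M/348)/2 = -2 + M/696)
C = 144 (C = (-12)² = 144)
w(B) = 1
w(C)/n(h, -274) = 1/(-2 + (1/696)*(-370)) = 1/(-2 - 185/348) = 1/(-881/348) = 1*(-348/881) = -348/881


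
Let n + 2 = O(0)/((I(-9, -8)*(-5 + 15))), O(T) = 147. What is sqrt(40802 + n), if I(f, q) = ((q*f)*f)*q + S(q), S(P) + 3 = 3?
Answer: sqrt(21150721470)/720 ≈ 201.99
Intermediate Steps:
S(P) = 0 (S(P) = -3 + 3 = 0)
I(f, q) = f**2*q**2 (I(f, q) = ((q*f)*f)*q + 0 = ((f*q)*f)*q + 0 = (q*f**2)*q + 0 = f**2*q**2 + 0 = f**2*q**2)
n = -34511/17280 (n = -2 + 147/((((-9)**2*(-8)**2)*(-5 + 15))) = -2 + 147/(((81*64)*10)) = -2 + 147/((5184*10)) = -2 + 147/51840 = -2 + 147*(1/51840) = -2 + 49/17280 = -34511/17280 ≈ -1.9972)
sqrt(40802 + n) = sqrt(40802 - 34511/17280) = sqrt(705024049/17280) = sqrt(21150721470)/720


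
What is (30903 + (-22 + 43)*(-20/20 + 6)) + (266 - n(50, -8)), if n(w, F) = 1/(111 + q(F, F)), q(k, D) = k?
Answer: 3221221/103 ≈ 31274.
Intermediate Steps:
n(w, F) = 1/(111 + F)
(30903 + (-22 + 43)*(-20/20 + 6)) + (266 - n(50, -8)) = (30903 + (-22 + 43)*(-20/20 + 6)) + (266 - 1/(111 - 8)) = (30903 + 21*(-20*1/20 + 6)) + (266 - 1/103) = (30903 + 21*(-1 + 6)) + (266 - 1*1/103) = (30903 + 21*5) + (266 - 1/103) = (30903 + 105) + 27397/103 = 31008 + 27397/103 = 3221221/103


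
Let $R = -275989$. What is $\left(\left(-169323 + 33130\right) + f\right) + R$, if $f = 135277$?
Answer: $-276905$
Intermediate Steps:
$\left(\left(-169323 + 33130\right) + f\right) + R = \left(\left(-169323 + 33130\right) + 135277\right) - 275989 = \left(-136193 + 135277\right) - 275989 = -916 - 275989 = -276905$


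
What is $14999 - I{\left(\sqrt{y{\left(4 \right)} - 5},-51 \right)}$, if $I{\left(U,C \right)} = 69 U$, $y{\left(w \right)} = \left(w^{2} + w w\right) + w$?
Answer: $14999 - 69 \sqrt{31} \approx 14615.0$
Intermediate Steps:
$y{\left(w \right)} = w + 2 w^{2}$ ($y{\left(w \right)} = \left(w^{2} + w^{2}\right) + w = 2 w^{2} + w = w + 2 w^{2}$)
$14999 - I{\left(\sqrt{y{\left(4 \right)} - 5},-51 \right)} = 14999 - 69 \sqrt{4 \left(1 + 2 \cdot 4\right) - 5} = 14999 - 69 \sqrt{4 \left(1 + 8\right) - 5} = 14999 - 69 \sqrt{4 \cdot 9 - 5} = 14999 - 69 \sqrt{36 - 5} = 14999 - 69 \sqrt{31}$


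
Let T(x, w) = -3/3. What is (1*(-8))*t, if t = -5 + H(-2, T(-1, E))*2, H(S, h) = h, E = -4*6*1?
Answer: 56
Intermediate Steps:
E = -24 (E = -24*1 = -24)
T(x, w) = -1 (T(x, w) = -3*1/3 = -1)
t = -7 (t = -5 - 1*2 = -5 - 2 = -7)
(1*(-8))*t = (1*(-8))*(-7) = -8*(-7) = 56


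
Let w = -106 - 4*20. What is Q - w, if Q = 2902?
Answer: 3088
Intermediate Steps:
w = -186 (w = -106 - 80 = -186)
Q - w = 2902 - 1*(-186) = 2902 + 186 = 3088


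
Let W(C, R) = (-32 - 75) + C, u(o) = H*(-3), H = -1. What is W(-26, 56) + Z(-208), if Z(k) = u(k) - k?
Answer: 78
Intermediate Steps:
u(o) = 3 (u(o) = -1*(-3) = 3)
Z(k) = 3 - k
W(C, R) = -107 + C
W(-26, 56) + Z(-208) = (-107 - 26) + (3 - 1*(-208)) = -133 + (3 + 208) = -133 + 211 = 78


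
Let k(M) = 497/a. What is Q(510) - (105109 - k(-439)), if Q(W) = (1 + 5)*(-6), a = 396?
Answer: -41636923/396 ≈ -1.0514e+5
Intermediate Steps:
k(M) = 497/396
Q(W) = -36 (Q(W) = 6*(-6) = -36)
Q(510) - (105109 - k(-439)) = -36 - (105109 - 1*497/396) = -36 - (105109 - 497/396) = -36 - 1*41622667/396 = -36 - 41622667/396 = -41636923/396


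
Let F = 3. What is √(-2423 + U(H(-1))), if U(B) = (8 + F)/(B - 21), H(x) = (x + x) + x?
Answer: 7*I*√7122/12 ≈ 49.229*I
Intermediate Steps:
H(x) = 3*x (H(x) = 2*x + x = 3*x)
U(B) = 11/(-21 + B) (U(B) = (8 + 3)/(B - 21) = 11/(-21 + B))
√(-2423 + U(H(-1))) = √(-2423 + 11/(-21 + 3*(-1))) = √(-2423 + 11/(-21 - 3)) = √(-2423 + 11/(-24)) = √(-2423 + 11*(-1/24)) = √(-2423 - 11/24) = √(-58163/24) = 7*I*√7122/12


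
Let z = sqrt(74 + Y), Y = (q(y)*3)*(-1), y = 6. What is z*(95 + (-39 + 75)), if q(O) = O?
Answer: 262*sqrt(14) ≈ 980.31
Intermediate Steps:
Y = -18 (Y = (6*3)*(-1) = 18*(-1) = -18)
z = 2*sqrt(14) (z = sqrt(74 - 18) = sqrt(56) = 2*sqrt(14) ≈ 7.4833)
z*(95 + (-39 + 75)) = (2*sqrt(14))*(95 + (-39 + 75)) = (2*sqrt(14))*(95 + 36) = (2*sqrt(14))*131 = 262*sqrt(14)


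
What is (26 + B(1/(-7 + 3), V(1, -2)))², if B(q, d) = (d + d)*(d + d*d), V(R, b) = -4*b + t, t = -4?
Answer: 34596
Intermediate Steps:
V(R, b) = -4 - 4*b (V(R, b) = -4*b - 4 = -4 - 4*b)
B(q, d) = 2*d*(d + d²) (B(q, d) = (2*d)*(d + d²) = 2*d*(d + d²))
(26 + B(1/(-7 + 3), V(1, -2)))² = (26 + 2*(-4 - 4*(-2))²*(1 + (-4 - 4*(-2))))² = (26 + 2*(-4 + 8)²*(1 + (-4 + 8)))² = (26 + 2*4²*(1 + 4))² = (26 + 2*16*5)² = (26 + 160)² = 186² = 34596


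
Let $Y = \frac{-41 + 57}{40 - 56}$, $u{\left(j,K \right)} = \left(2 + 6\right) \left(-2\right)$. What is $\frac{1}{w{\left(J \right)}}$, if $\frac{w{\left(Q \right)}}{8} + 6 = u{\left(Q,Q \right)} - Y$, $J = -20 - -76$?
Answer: $- \frac{1}{168} \approx -0.0059524$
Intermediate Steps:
$u{\left(j,K \right)} = -16$ ($u{\left(j,K \right)} = 8 \left(-2\right) = -16$)
$J = 56$ ($J = -20 + 76 = 56$)
$Y = -1$ ($Y = \frac{16}{-16} = 16 \left(- \frac{1}{16}\right) = -1$)
$w{\left(Q \right)} = -168$ ($w{\left(Q \right)} = -48 + 8 \left(-16 - -1\right) = -48 + 8 \left(-16 + 1\right) = -48 + 8 \left(-15\right) = -48 - 120 = -168$)
$\frac{1}{w{\left(J \right)}} = \frac{1}{-168} = - \frac{1}{168}$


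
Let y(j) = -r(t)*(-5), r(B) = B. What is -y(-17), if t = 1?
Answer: -5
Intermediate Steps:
y(j) = 5 (y(j) = -1*1*(-5) = -1*(-5) = 5)
-y(-17) = -1*5 = -5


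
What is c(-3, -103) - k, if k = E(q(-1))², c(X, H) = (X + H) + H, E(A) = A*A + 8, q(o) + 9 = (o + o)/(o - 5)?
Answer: -576433/81 ≈ -7116.5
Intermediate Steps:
q(o) = -9 + 2*o/(-5 + o) (q(o) = -9 + (o + o)/(o - 5) = -9 + (2*o)/(-5 + o) = -9 + 2*o/(-5 + o))
E(A) = 8 + A² (E(A) = A² + 8 = 8 + A²)
c(X, H) = X + 2*H (c(X, H) = (H + X) + H = X + 2*H)
k = 559504/81 (k = (8 + ((45 - 7*(-1))/(-5 - 1))²)² = (8 + ((45 + 7)/(-6))²)² = (8 + (-⅙*52)²)² = (8 + (-26/3)²)² = (8 + 676/9)² = (748/9)² = 559504/81 ≈ 6907.5)
c(-3, -103) - k = (-3 + 2*(-103)) - 1*559504/81 = (-3 - 206) - 559504/81 = -209 - 559504/81 = -576433/81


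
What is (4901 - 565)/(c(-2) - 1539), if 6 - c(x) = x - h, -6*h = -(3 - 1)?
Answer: -813/287 ≈ -2.8328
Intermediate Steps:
h = ⅓ (h = -(-1)*(3 - 1)/6 = -(-1)*2/6 = -⅙*(-2) = ⅓ ≈ 0.33333)
c(x) = 19/3 - x (c(x) = 6 - (x - 1*⅓) = 6 - (x - ⅓) = 6 - (-⅓ + x) = 6 + (⅓ - x) = 19/3 - x)
(4901 - 565)/(c(-2) - 1539) = (4901 - 565)/((19/3 - 1*(-2)) - 1539) = 4336/((19/3 + 2) - 1539) = 4336/(25/3 - 1539) = 4336/(-4592/3) = 4336*(-3/4592) = -813/287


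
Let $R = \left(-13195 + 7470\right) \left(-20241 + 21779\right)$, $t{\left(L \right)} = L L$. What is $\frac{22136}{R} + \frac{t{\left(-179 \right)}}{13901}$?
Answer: $\frac{140907447257}{61199500025} \approx 2.3024$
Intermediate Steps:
$t{\left(L \right)} = L^{2}$
$R = -8805050$ ($R = \left(-5725\right) 1538 = -8805050$)
$\frac{22136}{R} + \frac{t{\left(-179 \right)}}{13901} = \frac{22136}{-8805050} + \frac{\left(-179\right)^{2}}{13901} = 22136 \left(- \frac{1}{8805050}\right) + 32041 \cdot \frac{1}{13901} = - \frac{11068}{4402525} + \frac{32041}{13901} = \frac{140907447257}{61199500025}$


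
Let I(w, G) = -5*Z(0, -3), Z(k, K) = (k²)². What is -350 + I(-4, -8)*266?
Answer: -350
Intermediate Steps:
Z(k, K) = k⁴
I(w, G) = 0 (I(w, G) = -5*0⁴ = -5*0 = 0)
-350 + I(-4, -8)*266 = -350 + 0*266 = -350 + 0 = -350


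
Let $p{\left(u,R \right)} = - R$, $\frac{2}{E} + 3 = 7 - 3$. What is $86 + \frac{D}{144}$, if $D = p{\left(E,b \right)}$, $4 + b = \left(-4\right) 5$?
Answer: $\frac{517}{6} \approx 86.167$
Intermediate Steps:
$b = -24$ ($b = -4 - 20 = -24$)
$E = 2$ ($E = \frac{2}{-3 + \left(7 - 3\right)} = \frac{2}{-3 + 4} = \frac{2}{1} = 2 \cdot 1 = 2$)
$D = 24$ ($D = \left(-1\right) \left(-24\right) = 24$)
$86 + \frac{D}{144} = 86 + \frac{1}{144} \cdot 24 = 86 + \frac{1}{6} = \frac{517}{6}$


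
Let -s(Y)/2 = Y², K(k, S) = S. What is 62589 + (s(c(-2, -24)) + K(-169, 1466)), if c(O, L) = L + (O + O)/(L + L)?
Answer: 4529591/72 ≈ 62911.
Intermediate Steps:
c(O, L) = L + O/L (c(O, L) = L + (2*O)/((2*L)) = L + (2*O)*(1/(2*L)) = L + O/L)
s(Y) = -2*Y²
62589 + (s(c(-2, -24)) + K(-169, 1466)) = 62589 + (-2*(-24 - 2/(-24))² + 1466) = 62589 + (-2*(-24 - 2*(-1/24))² + 1466) = 62589 + (-2*(-24 + 1/12)² + 1466) = 62589 + (-2*(-287/12)² + 1466) = 62589 + (-2*82369/144 + 1466) = 62589 + (-82369/72 + 1466) = 62589 + 23183/72 = 4529591/72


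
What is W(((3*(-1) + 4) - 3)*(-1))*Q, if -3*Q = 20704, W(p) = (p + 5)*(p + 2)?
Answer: -579712/3 ≈ -1.9324e+5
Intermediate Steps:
W(p) = (2 + p)*(5 + p) (W(p) = (5 + p)*(2 + p) = (2 + p)*(5 + p))
Q = -20704/3 (Q = -⅓*20704 = -20704/3 ≈ -6901.3)
W(((3*(-1) + 4) - 3)*(-1))*Q = (10 + (((3*(-1) + 4) - 3)*(-1))² + 7*(((3*(-1) + 4) - 3)*(-1)))*(-20704/3) = (10 + (((-3 + 4) - 3)*(-1))² + 7*(((-3 + 4) - 3)*(-1)))*(-20704/3) = (10 + ((1 - 3)*(-1))² + 7*((1 - 3)*(-1)))*(-20704/3) = (10 + (-2*(-1))² + 7*(-2*(-1)))*(-20704/3) = (10 + 2² + 7*2)*(-20704/3) = (10 + 4 + 14)*(-20704/3) = 28*(-20704/3) = -579712/3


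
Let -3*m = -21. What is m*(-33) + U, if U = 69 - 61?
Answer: -223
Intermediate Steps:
m = 7 (m = -1/3*(-21) = 7)
U = 8
m*(-33) + U = 7*(-33) + 8 = -231 + 8 = -223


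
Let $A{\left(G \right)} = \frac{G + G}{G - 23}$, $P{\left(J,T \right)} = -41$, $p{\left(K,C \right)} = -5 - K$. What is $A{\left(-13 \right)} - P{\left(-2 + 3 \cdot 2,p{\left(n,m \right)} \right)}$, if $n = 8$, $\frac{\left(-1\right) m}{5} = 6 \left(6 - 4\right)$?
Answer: $\frac{751}{18} \approx 41.722$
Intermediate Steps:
$m = -60$ ($m = - 5 \cdot 6 \left(6 - 4\right) = - 5 \cdot 6 \cdot 2 = \left(-5\right) 12 = -60$)
$A{\left(G \right)} = \frac{2 G}{-23 + G}$
$A{\left(-13 \right)} - P{\left(-2 + 3 \cdot 2,p{\left(n,m \right)} \right)} = 2 \left(-13\right) \frac{1}{-23 - 13} - -41 = 2 \left(-13\right) \frac{1}{-36} + 41 = 2 \left(-13\right) \left(- \frac{1}{36}\right) + 41 = \frac{13}{18} + 41 = \frac{751}{18}$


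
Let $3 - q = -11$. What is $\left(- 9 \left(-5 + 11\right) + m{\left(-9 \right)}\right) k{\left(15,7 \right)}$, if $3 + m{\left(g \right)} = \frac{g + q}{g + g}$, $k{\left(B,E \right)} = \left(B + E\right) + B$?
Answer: $- \frac{38147}{18} \approx -2119.3$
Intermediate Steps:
$k{\left(B,E \right)} = E + 2 B$
$q = 14$ ($q = 3 - -11 = 3 + 11 = 14$)
$m{\left(g \right)} = -3 + \frac{14 + g}{2 g}$ ($m{\left(g \right)} = -3 + \frac{g + 14}{g + g} = -3 + \frac{14 + g}{2 g}$)
$\left(- 9 \left(-5 + 11\right) + m{\left(-9 \right)}\right) k{\left(15,7 \right)} = \left(- 9 \left(-5 + 11\right) - \left(\frac{5}{2} - \frac{7}{-9}\right)\right) \left(7 + 2 \cdot 15\right) = \left(\left(-9\right) 6 + \left(- \frac{5}{2} + 7 \left(- \frac{1}{9}\right)\right)\right) \left(7 + 30\right) = \left(-54 - \frac{59}{18}\right) 37 = \left(- \frac{1031}{18}\right) 37 = - \frac{38147}{18}$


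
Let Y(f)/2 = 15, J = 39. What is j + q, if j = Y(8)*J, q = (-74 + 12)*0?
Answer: 1170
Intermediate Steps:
Y(f) = 30 (Y(f) = 2*15 = 30)
q = 0 (q = -62*0 = 0)
j = 1170 (j = 30*39 = 1170)
j + q = 1170 + 0 = 1170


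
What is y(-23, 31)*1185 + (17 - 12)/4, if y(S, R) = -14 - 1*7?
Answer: -99535/4 ≈ -24884.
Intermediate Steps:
y(S, R) = -21 (y(S, R) = -14 - 7 = -21)
y(-23, 31)*1185 + (17 - 12)/4 = -21*1185 + (17 - 12)/4 = -24885 + (¼)*5 = -24885 + 5/4 = -99535/4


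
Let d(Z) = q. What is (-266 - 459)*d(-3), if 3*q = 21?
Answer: -5075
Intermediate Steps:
q = 7 (q = (⅓)*21 = 7)
d(Z) = 7
(-266 - 459)*d(-3) = (-266 - 459)*7 = -725*7 = -5075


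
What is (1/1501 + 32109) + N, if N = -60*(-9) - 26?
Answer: 48967124/1501 ≈ 32623.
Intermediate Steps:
N = 514 (N = 540 - 26 = 514)
(1/1501 + 32109) + N = (1/1501 + 32109) + 514 = 48195610/1501 + 514 = 48967124/1501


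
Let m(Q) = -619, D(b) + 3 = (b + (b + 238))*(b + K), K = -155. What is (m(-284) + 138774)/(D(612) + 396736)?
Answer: 138155/1064867 ≈ 0.12974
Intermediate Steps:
D(b) = -3 + (-155 + b)*(238 + 2*b) (D(b) = -3 + (b + (b + 238))*(b - 155) = -3 + (b + (238 + b))*(-155 + b) = -3 + (238 + 2*b)*(-155 + b) = -3 + (-155 + b)*(238 + 2*b))
(m(-284) + 138774)/(D(612) + 396736) = (-619 + 138774)/((-36893 - 72*612 + 2*612²) + 396736) = 138155/((-36893 - 44064 + 2*374544) + 396736) = 138155/((-36893 - 44064 + 749088) + 396736) = 138155/(668131 + 396736) = 138155/1064867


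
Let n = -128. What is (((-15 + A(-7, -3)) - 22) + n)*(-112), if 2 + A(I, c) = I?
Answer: 19488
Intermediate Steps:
A(I, c) = -2 + I
(((-15 + A(-7, -3)) - 22) + n)*(-112) = (((-15 + (-2 - 7)) - 22) - 128)*(-112) = (((-15 - 9) - 22) - 128)*(-112) = ((-24 - 22) - 128)*(-112) = (-46 - 128)*(-112) = -174*(-112) = 19488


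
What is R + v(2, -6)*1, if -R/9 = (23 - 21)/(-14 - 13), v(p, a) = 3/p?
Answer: 13/6 ≈ 2.1667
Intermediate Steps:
R = 2/3 (R = -9*(23 - 21)/(-14 - 13) = -18/(-27) = -18*(-1)/27 = -9*(-2/27) = 2/3 ≈ 0.66667)
R + v(2, -6)*1 = 2/3 + (3/2)*1 = 2/3 + 3/2 = 13/6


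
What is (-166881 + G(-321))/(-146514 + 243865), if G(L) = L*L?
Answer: -63840/97351 ≈ -0.65577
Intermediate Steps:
G(L) = L²
(-166881 + G(-321))/(-146514 + 243865) = (-166881 + (-321)²)/(-146514 + 243865) = (-166881 + 103041)/97351 = -63840*1/97351 = -63840/97351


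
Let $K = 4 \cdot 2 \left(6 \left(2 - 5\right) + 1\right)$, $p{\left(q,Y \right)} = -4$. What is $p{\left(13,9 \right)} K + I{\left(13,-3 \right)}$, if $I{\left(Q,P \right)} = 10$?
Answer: $554$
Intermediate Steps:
$K = -136$ ($K = 8 \left(6 \left(2 - 5\right) + 1\right) = 8 \left(6 \left(-3\right) + 1\right) = 8 \left(-18 + 1\right) = 8 \left(-17\right) = -136$)
$p{\left(13,9 \right)} K + I{\left(13,-3 \right)} = \left(-4\right) \left(-136\right) + 10 = 544 + 10 = 554$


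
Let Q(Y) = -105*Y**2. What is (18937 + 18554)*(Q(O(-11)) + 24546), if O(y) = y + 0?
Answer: 443930931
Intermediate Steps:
O(y) = y
(18937 + 18554)*(Q(O(-11)) + 24546) = (18937 + 18554)*(-105*(-11)**2 + 24546) = 37491*(-105*121 + 24546) = 37491*(-12705 + 24546) = 37491*11841 = 443930931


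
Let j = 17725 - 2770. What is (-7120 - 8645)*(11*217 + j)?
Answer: -273396630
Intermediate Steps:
j = 14955
(-7120 - 8645)*(11*217 + j) = (-7120 - 8645)*(11*217 + 14955) = -15765*(2387 + 14955) = -15765*17342 = -273396630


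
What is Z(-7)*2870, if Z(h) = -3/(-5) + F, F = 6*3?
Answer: 53382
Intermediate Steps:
F = 18
Z(h) = 93/5 (Z(h) = -3/(-5) + 18 = -3*(-1)/5 + 18 = -3*(-⅕) + 18 = ⅗ + 18 = 93/5)
Z(-7)*2870 = (93/5)*2870 = 53382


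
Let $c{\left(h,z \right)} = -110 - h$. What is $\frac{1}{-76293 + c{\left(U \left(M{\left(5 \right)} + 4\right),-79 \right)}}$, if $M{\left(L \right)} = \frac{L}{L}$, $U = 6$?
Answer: $- \frac{1}{76433} \approx -1.3083 \cdot 10^{-5}$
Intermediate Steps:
$M{\left(L \right)} = 1$
$\frac{1}{-76293 + c{\left(U \left(M{\left(5 \right)} + 4\right),-79 \right)}} = \frac{1}{-76293 - \left(110 + 6 \left(1 + 4\right)\right)} = \frac{1}{-76293 - \left(110 + 6 \cdot 5\right)} = \frac{1}{-76293 - 140} = \frac{1}{-76433} = - \frac{1}{76433}$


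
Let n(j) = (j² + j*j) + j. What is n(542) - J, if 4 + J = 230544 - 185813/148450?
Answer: 53075514313/148450 ≈ 3.5753e+5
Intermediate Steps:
J = 34223477187/148450 (J = -4 + (230544 - 185813/148450) = -4 + 34224070987/148450 = 34223477187/148450 ≈ 2.3054e+5)
n(j) = j + 2*j² (n(j) = (j² + j²) + j = 2*j² + j = j + 2*j²)
n(542) - J = 542*(1 + 2*542) - 1*34223477187/148450 = 542*(1 + 1084) - 34223477187/148450 = 542*1085 - 34223477187/148450 = 588070 - 34223477187/148450 = 53075514313/148450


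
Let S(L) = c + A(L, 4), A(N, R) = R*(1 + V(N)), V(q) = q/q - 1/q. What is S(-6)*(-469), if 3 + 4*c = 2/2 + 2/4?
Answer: -93331/24 ≈ -3888.8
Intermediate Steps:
V(q) = 1 - 1/q
c = -3/8 (c = -3/4 + (2/2 + 2/4)/4 = -3/4 + (2*(1/2) + 2*(1/4))/4 = -3/4 + (1 + 1/2)/4 = -3/4 + (1/4)*(3/2) = -3/4 + 3/8 = -3/8 ≈ -0.37500)
A(N, R) = R*(1 + (-1 + N)/N)
S(L) = 61/8 - 4/L (S(L) = -3/8 + (2*4 - 1*4/L) = -3/8 + (8 - 4/L) = 61/8 - 4/L)
S(-6)*(-469) = (61/8 - 4/(-6))*(-469) = (61/8 - 4*(-1/6))*(-469) = (61/8 + 2/3)*(-469) = (199/24)*(-469) = -93331/24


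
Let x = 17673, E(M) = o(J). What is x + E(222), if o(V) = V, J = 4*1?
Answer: 17677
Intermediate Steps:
J = 4
E(M) = 4
x + E(222) = 17673 + 4 = 17677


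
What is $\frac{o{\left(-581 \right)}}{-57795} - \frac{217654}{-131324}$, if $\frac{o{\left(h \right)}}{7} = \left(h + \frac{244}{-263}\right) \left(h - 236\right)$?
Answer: $- \frac{55818179469671}{998067981270} \approx -55.926$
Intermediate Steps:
$o{\left(h \right)} = 7 \left(-236 + h\right) \left(- \frac{244}{263} + h\right)$ ($o{\left(h \right)} = 7 \left(h + \frac{244}{-263}\right) \left(h - 236\right) = 7 \left(h + 244 \left(- \frac{1}{263}\right)\right) \left(-236 + h\right) = 7 \left(h - \frac{244}{263}\right) \left(-236 + h\right) = 7 \left(- \frac{244}{263} + h\right) \left(-236 + h\right) = 7 \left(-236 + h\right) \left(- \frac{244}{263} + h\right)$)
$\frac{o{\left(-581 \right)}}{-57795} - \frac{217654}{-131324} = \frac{\frac{403088}{263} + 7 \left(-581\right)^{2} - - \frac{253422904}{263}}{-57795} - \frac{217654}{-131324} = \left(\frac{403088}{263} + 7 \cdot 337561 + \frac{253422904}{263}\right) \left(- \frac{1}{57795}\right) - - \frac{108827}{65662} = \left(\frac{403088}{263} + 2362927 + \frac{253422904}{263}\right) \left(- \frac{1}{57795}\right) + \frac{108827}{65662} = \frac{875275793}{263} \left(- \frac{1}{57795}\right) + \frac{108827}{65662} = - \frac{875275793}{15200085} + \frac{108827}{65662} = - \frac{55818179469671}{998067981270}$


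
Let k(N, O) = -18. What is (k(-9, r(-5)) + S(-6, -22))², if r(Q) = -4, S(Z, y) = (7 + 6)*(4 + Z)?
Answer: 1936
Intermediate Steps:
S(Z, y) = 52 + 13*Z (S(Z, y) = 13*(4 + Z) = 52 + 13*Z)
(k(-9, r(-5)) + S(-6, -22))² = (-18 + (52 + 13*(-6)))² = (-18 + (52 - 78))² = (-18 - 26)² = (-44)² = 1936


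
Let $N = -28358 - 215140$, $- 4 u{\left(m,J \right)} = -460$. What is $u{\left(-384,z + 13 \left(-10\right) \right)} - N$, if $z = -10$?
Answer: $243613$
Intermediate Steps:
$u{\left(m,J \right)} = 115$ ($u{\left(m,J \right)} = \left(- \frac{1}{4}\right) \left(-460\right) = 115$)
$N = -243498$ ($N = -28358 - 215140 = -243498$)
$u{\left(-384,z + 13 \left(-10\right) \right)} - N = 115 - -243498 = 115 + 243498 = 243613$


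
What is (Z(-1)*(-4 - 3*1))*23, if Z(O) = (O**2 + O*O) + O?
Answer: -161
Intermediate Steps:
Z(O) = O + 2*O**2 (Z(O) = (O**2 + O**2) + O = 2*O**2 + O = O + 2*O**2)
(Z(-1)*(-4 - 3*1))*23 = ((-(1 + 2*(-1)))*(-4 - 3*1))*23 = ((-(1 - 2))*(-4 - 3))*23 = (-1*(-1)*(-7))*23 = (1*(-7))*23 = -7*23 = -161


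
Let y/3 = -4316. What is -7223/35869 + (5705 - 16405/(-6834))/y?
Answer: -119893345283/186701588424 ≈ -0.64217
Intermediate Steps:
y = -12948 (y = 3*(-4316) = -12948)
-7223/35869 + (5705 - 16405/(-6834))/y = -7223/35869 + (5705 - 16405/(-6834))/(-12948) = -7223*1/35869 + (5705 - 16405*(-1/6834))*(-1/12948) = -7223/35869 + (5705 + 965/402)*(-1/12948) = -7223/35869 + (2294375/402)*(-1/12948) = -7223/35869 - 2294375/5205096 = -119893345283/186701588424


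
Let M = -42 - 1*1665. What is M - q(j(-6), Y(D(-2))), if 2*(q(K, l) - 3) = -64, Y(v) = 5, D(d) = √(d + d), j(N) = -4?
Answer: -1678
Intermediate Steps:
D(d) = √2*√d (D(d) = √(2*d) = √2*√d)
q(K, l) = -29 (q(K, l) = 3 + (½)*(-64) = 3 - 32 = -29)
M = -1707 (M = -42 - 1665 = -1707)
M - q(j(-6), Y(D(-2))) = -1707 - 1*(-29) = -1707 + 29 = -1678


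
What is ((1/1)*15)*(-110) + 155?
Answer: -1495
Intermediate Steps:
((1/1)*15)*(-110) + 155 = ((1*1)*15)*(-110) + 155 = (1*15)*(-110) + 155 = 15*(-110) + 155 = -1650 + 155 = -1495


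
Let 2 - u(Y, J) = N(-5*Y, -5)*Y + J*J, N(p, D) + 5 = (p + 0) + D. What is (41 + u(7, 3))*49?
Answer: 17101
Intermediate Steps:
N(p, D) = -5 + D + p (N(p, D) = -5 + ((p + 0) + D) = -5 + (p + D) = -5 + (D + p) = -5 + D + p)
u(Y, J) = 2 - J² - Y*(-10 - 5*Y) (u(Y, J) = 2 - ((-5 - 5 - 5*Y)*Y + J*J) = 2 - ((-10 - 5*Y)*Y + J²) = 2 - (Y*(-10 - 5*Y) + J²) = 2 - (J² + Y*(-10 - 5*Y)) = 2 + (-J² - Y*(-10 - 5*Y)) = 2 - J² - Y*(-10 - 5*Y))
(41 + u(7, 3))*49 = (41 + (2 - 1*3² + 5*7*(2 + 7)))*49 = (41 + (2 - 1*9 + 5*7*9))*49 = (41 + (2 - 9 + 315))*49 = (41 + 308)*49 = 349*49 = 17101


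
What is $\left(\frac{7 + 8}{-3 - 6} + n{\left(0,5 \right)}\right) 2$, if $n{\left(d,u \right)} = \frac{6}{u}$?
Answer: $- \frac{14}{15} \approx -0.93333$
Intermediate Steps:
$\left(\frac{7 + 8}{-3 - 6} + n{\left(0,5 \right)}\right) 2 = \left(\frac{7 + 8}{-3 - 6} + \frac{6}{5}\right) 2 = \left(\frac{15}{-9} + 6 \cdot \frac{1}{5}\right) 2 = \left(15 \left(- \frac{1}{9}\right) + \frac{6}{5}\right) 2 = \left(- \frac{5}{3} + \frac{6}{5}\right) 2 = \left(- \frac{7}{15}\right) 2 = - \frac{14}{15}$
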